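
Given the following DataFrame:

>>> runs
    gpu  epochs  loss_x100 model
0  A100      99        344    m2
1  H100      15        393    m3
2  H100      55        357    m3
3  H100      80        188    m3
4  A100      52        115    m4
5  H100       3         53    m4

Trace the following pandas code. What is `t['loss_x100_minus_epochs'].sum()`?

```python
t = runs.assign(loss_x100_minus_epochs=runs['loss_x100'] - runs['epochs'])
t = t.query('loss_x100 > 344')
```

680

add column loss_x100_minus_epochs = runs['loss_x100'] - runs['epochs']:
    gpu  epochs  loss_x100 model  loss_x100_minus_epochs
0  A100      99        344    m2                     245
1  H100      15        393    m3                     378
2  H100      55        357    m3                     302
3  H100      80        188    m3                     108
4  A100      52        115    m4                      63
5  H100       3         53    m4                      50
filter rows where loss_x100 > 344:
    gpu  epochs  loss_x100 model  loss_x100_minus_epochs
1  H100      15        393    m3                     378
2  H100      55        357    m3                     302
Reading off the sum of column 'loss_x100_minus_epochs', we get 680.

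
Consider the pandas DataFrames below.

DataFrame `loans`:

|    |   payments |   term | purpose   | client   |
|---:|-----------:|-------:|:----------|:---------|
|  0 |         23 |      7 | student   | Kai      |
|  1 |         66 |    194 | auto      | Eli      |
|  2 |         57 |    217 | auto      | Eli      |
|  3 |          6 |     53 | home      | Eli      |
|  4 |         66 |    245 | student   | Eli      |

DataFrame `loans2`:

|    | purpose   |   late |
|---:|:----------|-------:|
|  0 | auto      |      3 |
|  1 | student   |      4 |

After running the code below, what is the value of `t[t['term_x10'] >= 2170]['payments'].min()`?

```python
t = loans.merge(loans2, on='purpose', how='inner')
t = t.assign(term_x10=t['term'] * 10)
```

57

merge on 'purpose' (how='inner') → 4 rows:
   payments  term  purpose client  late
0        23     7  student    Kai     4
1        66   194     auto    Eli     3
2        57   217     auto    Eli     3
3        66   245  student    Eli     4
add column term_x10 = t['term'] * 10:
   payments  term  purpose client  late  term_x10
0        23     7  student    Kai     4        70
1        66   194     auto    Eli     3      1940
2        57   217     auto    Eli     3      2170
3        66   245  student    Eli     4      2450
filter rows where term_x10 >= 2170:
   payments  term  purpose client  late  term_x10
2        57   217     auto    Eli     3      2170
3        66   245  student    Eli     4      2450
The min of column 'payments' is 57.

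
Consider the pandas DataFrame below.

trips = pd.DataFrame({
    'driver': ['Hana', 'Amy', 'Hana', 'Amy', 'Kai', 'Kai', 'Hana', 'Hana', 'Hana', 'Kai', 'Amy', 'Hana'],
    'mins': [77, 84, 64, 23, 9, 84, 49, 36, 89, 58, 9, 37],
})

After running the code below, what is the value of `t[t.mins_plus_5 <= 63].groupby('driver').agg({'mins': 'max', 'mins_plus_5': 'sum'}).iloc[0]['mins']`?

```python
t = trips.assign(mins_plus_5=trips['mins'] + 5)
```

add column mins_plus_5 = trips['mins'] + 5:
   driver  mins  mins_plus_5
0    Hana    77           82
1     Amy    84           89
2    Hana    64           69
3     Amy    23           28
4     Kai     9           14
5     Kai    84           89
6    Hana    49           54
7    Hana    36           41
8    Hana    89           94
9     Kai    58           63
10    Amy     9           14
11   Hana    37           42
filter rows where mins_plus_5 <= 63:
   driver  mins  mins_plus_5
3     Amy    23           28
4     Kai     9           14
6    Hana    49           54
7    Hana    36           41
9     Kai    58           63
10    Amy     9           14
11   Hana    37           42
group by driver: max(mins), sum(mins_plus_5):
        mins  mins_plus_5
driver                   
Amy       23           42
Hana      49          137
Kai       58           77

23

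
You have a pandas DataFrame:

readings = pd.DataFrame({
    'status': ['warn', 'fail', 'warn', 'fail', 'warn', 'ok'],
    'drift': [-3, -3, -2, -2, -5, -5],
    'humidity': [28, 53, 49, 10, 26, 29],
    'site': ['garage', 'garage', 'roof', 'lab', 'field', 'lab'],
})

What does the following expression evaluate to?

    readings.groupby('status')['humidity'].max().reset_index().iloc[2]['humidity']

group by status, max of humidity:
status
fail    53
ok      29
warn    49
Name: humidity, dtype: int64
reset_index():
  status  humidity
0   fail        53
1     ok        29
2   warn        49
Reading off the value at position 2, column 'humidity', we get 49.

49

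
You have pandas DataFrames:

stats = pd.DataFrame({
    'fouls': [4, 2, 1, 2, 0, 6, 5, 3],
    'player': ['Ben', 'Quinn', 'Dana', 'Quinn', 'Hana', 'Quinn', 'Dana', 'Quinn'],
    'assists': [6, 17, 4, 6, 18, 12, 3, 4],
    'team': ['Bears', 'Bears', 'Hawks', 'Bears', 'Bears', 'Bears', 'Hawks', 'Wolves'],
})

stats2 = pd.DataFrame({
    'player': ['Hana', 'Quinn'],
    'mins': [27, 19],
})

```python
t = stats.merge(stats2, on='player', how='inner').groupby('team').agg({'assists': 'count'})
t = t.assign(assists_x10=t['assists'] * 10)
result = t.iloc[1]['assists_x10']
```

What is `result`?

merge on 'player' (how='inner') → 5 rows:
   fouls player  assists    team  mins
0      2  Quinn       17   Bears    19
1      2  Quinn        6   Bears    19
2      0   Hana       18   Bears    27
3      6  Quinn       12   Bears    19
4      3  Quinn        4  Wolves    19
group by team, count of assists:
        assists
team           
Bears         4
Wolves        1
add column assists_x10 = t['assists'] * 10:
        assists  assists_x10
team                        
Bears         4           40
Wolves        1           10
value at position 1, column 'assists_x10' → 10

10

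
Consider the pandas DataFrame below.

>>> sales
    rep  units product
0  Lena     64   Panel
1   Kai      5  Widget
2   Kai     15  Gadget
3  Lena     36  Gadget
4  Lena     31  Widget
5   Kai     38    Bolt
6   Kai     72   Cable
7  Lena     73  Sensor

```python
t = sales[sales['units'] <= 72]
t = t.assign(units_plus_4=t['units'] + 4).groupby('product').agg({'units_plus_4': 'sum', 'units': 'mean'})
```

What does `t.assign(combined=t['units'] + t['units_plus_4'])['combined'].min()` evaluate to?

62.0

filter rows where units <= 72:
    rep  units product
0  Lena     64   Panel
1   Kai      5  Widget
2   Kai     15  Gadget
3  Lena     36  Gadget
4  Lena     31  Widget
5   Kai     38    Bolt
6   Kai     72   Cable
add column units_plus_4 = t['units'] + 4:
    rep  units product  units_plus_4
0  Lena     64   Panel            68
1   Kai      5  Widget             9
2   Kai     15  Gadget            19
3  Lena     36  Gadget            40
4  Lena     31  Widget            35
5   Kai     38    Bolt            42
6   Kai     72   Cable            76
group by product: sum(units_plus_4), mean(units):
         units_plus_4  units
product                     
Bolt               42   38.0
Cable              76   72.0
Gadget             59   25.5
Panel              68   64.0
Widget             44   18.0
add column combined = t['units'] + t['units_plus_4']:
         units_plus_4  units  combined
product                               
Bolt               42   38.0      80.0
Cable              76   72.0     148.0
Gadget             59   25.5      84.5
Panel              68   64.0     132.0
Widget             44   18.0      62.0
The min of column 'combined' is 62.0.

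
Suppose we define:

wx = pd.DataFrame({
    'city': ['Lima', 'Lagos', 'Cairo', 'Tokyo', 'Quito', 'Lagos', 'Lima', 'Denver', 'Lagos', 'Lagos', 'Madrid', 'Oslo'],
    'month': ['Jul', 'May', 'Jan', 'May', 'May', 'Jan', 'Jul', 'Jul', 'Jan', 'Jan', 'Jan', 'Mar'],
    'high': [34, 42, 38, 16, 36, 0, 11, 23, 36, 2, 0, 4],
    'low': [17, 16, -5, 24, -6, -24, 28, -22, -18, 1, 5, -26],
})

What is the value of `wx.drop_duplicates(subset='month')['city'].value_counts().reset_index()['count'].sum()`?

4

drop duplicate month (keep=first):
     city month  high  low
0    Lima   Jul    34   17
1   Lagos   May    42   16
2   Cairo   Jan    38   -5
11   Oslo   Mar     4  -26
value_counts of city:
city
Lima     1
Lagos    1
Cairo    1
Oslo     1
Name: count, dtype: int64
reset_index():
    city  count
0   Lima      1
1  Lagos      1
2  Cairo      1
3   Oslo      1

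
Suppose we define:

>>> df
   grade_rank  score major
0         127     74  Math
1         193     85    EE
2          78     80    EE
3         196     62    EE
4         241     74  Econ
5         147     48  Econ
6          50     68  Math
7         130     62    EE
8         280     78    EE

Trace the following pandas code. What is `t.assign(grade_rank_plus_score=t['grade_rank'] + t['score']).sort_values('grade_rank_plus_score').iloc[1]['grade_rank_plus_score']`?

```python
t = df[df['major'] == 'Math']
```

201

filter rows where major == 'Math':
   grade_rank  score major
0         127     74  Math
6          50     68  Math
add column grade_rank_plus_score = t['grade_rank'] + t['score']:
   grade_rank  score major  grade_rank_plus_score
0         127     74  Math                    201
6          50     68  Math                    118
sort by grade_rank_plus_score:
   grade_rank  score major  grade_rank_plus_score
6          50     68  Math                    118
0         127     74  Math                    201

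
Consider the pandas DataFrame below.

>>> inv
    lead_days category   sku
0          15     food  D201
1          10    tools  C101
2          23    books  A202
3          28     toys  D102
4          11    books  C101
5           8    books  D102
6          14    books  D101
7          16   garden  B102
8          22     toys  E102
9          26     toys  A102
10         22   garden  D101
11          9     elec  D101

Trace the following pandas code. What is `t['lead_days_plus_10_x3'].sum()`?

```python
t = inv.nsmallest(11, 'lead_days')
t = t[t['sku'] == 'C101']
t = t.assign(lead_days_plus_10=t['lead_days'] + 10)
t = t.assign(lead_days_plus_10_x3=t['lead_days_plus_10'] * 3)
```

take 11 rows with smallest lead_days:
    lead_days category   sku
5           8    books  D102
11          9     elec  D101
1          10    tools  C101
4          11    books  C101
6          14    books  D101
0          15     food  D201
7          16   garden  B102
8          22     toys  E102
10         22   garden  D101
2          23    books  A202
9          26     toys  A102
filter rows where sku == 'C101':
   lead_days category   sku
1         10    tools  C101
4         11    books  C101
add column lead_days_plus_10 = t['lead_days'] + 10:
   lead_days category   sku  lead_days_plus_10
1         10    tools  C101                 20
4         11    books  C101                 21
add column lead_days_plus_10_x3 = t['lead_days_plus_10'] * 3:
   lead_days category   sku  lead_days_plus_10  lead_days_plus_10_x3
1         10    tools  C101                 20                    60
4         11    books  C101                 21                    63

123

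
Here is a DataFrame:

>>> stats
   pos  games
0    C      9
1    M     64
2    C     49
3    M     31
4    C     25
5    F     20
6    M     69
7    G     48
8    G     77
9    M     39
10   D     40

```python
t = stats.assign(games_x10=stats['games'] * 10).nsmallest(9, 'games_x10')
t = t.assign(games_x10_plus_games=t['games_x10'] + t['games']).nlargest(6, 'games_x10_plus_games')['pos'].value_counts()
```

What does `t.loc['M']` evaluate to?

add column games_x10 = stats['games'] * 10:
   pos  games  games_x10
0    C      9         90
1    M     64        640
2    C     49        490
3    M     31        310
4    C     25        250
5    F     20        200
6    M     69        690
7    G     48        480
8    G     77        770
9    M     39        390
10   D     40        400
take 9 rows with smallest games_x10:
   pos  games  games_x10
0    C      9         90
5    F     20        200
4    C     25        250
3    M     31        310
9    M     39        390
10   D     40        400
7    G     48        480
2    C     49        490
1    M     64        640
add column games_x10_plus_games = t['games_x10'] + t['games']:
   pos  games  games_x10  games_x10_plus_games
0    C      9         90                    99
5    F     20        200                   220
4    C     25        250                   275
3    M     31        310                   341
9    M     39        390                   429
10   D     40        400                   440
7    G     48        480                   528
2    C     49        490                   539
1    M     64        640                   704
take 6 rows with largest games_x10_plus_games:
   pos  games  games_x10  games_x10_plus_games
1    M     64        640                   704
2    C     49        490                   539
7    G     48        480                   528
10   D     40        400                   440
9    M     39        390                   429
3    M     31        310                   341
value_counts of pos:
pos
M    3
C    1
G    1
D    1
Name: count, dtype: int64
Reading off the value at index 'M', we get 3.

3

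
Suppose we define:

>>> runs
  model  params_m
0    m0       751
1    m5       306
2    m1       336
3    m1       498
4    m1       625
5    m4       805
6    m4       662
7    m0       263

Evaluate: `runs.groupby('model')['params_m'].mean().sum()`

2032.83333333

group by model, mean of params_m:
model
m0    507.000000
m1    486.333333
m4    733.500000
m5    306.000000
Name: params_m, dtype: float64
Finally, sum of the resulting series = 2032.83333333.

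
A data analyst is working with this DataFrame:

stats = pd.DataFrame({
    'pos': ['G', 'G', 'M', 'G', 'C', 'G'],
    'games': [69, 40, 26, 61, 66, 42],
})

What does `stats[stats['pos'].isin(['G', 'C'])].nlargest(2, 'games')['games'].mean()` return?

filter rows where pos in ['G', 'C']:
  pos  games
0   G     69
1   G     40
3   G     61
4   C     66
5   G     42
take 2 rows with largest games:
  pos  games
0   G     69
4   C     66
The mean of column 'games' is 67.5.

67.5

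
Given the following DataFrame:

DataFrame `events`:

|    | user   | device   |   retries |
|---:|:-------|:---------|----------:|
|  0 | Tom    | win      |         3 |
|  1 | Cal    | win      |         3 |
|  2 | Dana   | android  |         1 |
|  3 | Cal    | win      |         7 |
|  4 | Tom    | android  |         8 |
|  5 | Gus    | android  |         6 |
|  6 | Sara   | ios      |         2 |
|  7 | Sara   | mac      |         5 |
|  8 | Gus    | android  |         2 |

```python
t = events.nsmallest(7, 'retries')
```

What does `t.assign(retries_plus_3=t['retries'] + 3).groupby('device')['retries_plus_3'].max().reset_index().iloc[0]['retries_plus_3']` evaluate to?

take 7 rows with smallest retries:
   user   device  retries
2  Dana  android        1
6  Sara      ios        2
8   Gus  android        2
0   Tom      win        3
1   Cal      win        3
7  Sara      mac        5
5   Gus  android        6
add column retries_plus_3 = t['retries'] + 3:
   user   device  retries  retries_plus_3
2  Dana  android        1               4
6  Sara      ios        2               5
8   Gus  android        2               5
0   Tom      win        3               6
1   Cal      win        3               6
7  Sara      mac        5               8
5   Gus  android        6               9
group by device, max of retries_plus_3:
device
android    9
ios        5
mac        8
win        6
Name: retries_plus_3, dtype: int64
reset_index():
    device  retries_plus_3
0  android               9
1      ios               5
2      mac               8
3      win               6
Then the value at position 0, column 'retries_plus_3': 9

9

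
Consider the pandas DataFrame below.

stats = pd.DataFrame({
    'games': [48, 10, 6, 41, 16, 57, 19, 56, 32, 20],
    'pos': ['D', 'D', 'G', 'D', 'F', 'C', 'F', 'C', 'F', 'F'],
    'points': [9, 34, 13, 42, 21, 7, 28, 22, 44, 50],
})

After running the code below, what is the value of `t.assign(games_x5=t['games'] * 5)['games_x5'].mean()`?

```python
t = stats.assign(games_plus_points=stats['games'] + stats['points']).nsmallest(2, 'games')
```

add column games_plus_points = stats['games'] + stats['points']:
   games pos  points  games_plus_points
0     48   D       9                 57
1     10   D      34                 44
2      6   G      13                 19
3     41   D      42                 83
4     16   F      21                 37
5     57   C       7                 64
6     19   F      28                 47
7     56   C      22                 78
8     32   F      44                 76
9     20   F      50                 70
take 2 rows with smallest games:
   games pos  points  games_plus_points
2      6   G      13                 19
1     10   D      34                 44
add column games_x5 = t['games'] * 5:
   games pos  points  games_plus_points  games_x5
2      6   G      13                 19        30
1     10   D      34                 44        50
Reading off the mean of column 'games_x5', we get 40.0.

40.0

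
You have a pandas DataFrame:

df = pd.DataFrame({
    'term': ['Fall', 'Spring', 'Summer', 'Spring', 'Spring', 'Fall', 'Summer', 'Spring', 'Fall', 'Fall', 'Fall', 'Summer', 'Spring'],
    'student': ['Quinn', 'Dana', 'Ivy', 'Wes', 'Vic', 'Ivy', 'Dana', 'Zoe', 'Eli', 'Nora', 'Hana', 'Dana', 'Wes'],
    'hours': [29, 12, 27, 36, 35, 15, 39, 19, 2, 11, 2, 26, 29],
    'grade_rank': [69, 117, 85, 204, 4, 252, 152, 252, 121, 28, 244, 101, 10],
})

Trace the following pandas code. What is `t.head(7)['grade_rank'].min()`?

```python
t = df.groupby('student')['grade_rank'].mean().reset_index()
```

group by student, mean of grade_rank:
student
Dana     123.333333
Eli      121.000000
Hana     244.000000
Ivy      168.500000
Nora      28.000000
Quinn     69.000000
Vic        4.000000
Wes      107.000000
Zoe      252.000000
Name: grade_rank, dtype: float64
reset_index():
  student  grade_rank
0    Dana  123.333333
1     Eli  121.000000
2    Hana  244.000000
3     Ivy  168.500000
4    Nora   28.000000
5   Quinn   69.000000
6     Vic    4.000000
7     Wes  107.000000
8     Zoe  252.000000
take first 7 rows:
  student  grade_rank
0    Dana  123.333333
1     Eli  121.000000
2    Hana  244.000000
3     Ivy  168.500000
4    Nora   28.000000
5   Quinn   69.000000
6     Vic    4.000000
Taking the min of column 'grade_rank' gives 4.0.

4.0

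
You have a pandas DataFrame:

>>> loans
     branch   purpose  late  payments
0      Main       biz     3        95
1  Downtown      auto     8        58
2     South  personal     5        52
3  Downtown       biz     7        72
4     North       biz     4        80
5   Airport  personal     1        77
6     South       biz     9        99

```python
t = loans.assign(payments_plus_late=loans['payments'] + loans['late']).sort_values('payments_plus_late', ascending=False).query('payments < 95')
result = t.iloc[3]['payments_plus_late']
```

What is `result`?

add column payments_plus_late = loans['payments'] + loans['late']:
     branch   purpose  late  payments  payments_plus_late
0      Main       biz     3        95                  98
1  Downtown      auto     8        58                  66
2     South  personal     5        52                  57
3  Downtown       biz     7        72                  79
4     North       biz     4        80                  84
5   Airport  personal     1        77                  78
6     South       biz     9        99                 108
sort by payments_plus_late descending:
     branch   purpose  late  payments  payments_plus_late
6     South       biz     9        99                 108
0      Main       biz     3        95                  98
4     North       biz     4        80                  84
3  Downtown       biz     7        72                  79
5   Airport  personal     1        77                  78
1  Downtown      auto     8        58                  66
2     South  personal     5        52                  57
filter rows where payments < 95:
     branch   purpose  late  payments  payments_plus_late
4     North       biz     4        80                  84
3  Downtown       biz     7        72                  79
5   Airport  personal     1        77                  78
1  Downtown      auto     8        58                  66
2     South  personal     5        52                  57

66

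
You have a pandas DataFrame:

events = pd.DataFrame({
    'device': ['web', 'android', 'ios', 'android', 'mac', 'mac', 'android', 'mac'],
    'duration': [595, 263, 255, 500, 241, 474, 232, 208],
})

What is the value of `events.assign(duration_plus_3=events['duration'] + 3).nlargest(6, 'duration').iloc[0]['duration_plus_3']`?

598

add column duration_plus_3 = events['duration'] + 3:
    device  duration  duration_plus_3
0      web       595              598
1  android       263              266
2      ios       255              258
3  android       500              503
4      mac       241              244
5      mac       474              477
6  android       232              235
7      mac       208              211
take 6 rows with largest duration:
    device  duration  duration_plus_3
0      web       595              598
3  android       500              503
5      mac       474              477
1  android       263              266
2      ios       255              258
4      mac       241              244
So iloc[0]['duration_plus_3'] = 598.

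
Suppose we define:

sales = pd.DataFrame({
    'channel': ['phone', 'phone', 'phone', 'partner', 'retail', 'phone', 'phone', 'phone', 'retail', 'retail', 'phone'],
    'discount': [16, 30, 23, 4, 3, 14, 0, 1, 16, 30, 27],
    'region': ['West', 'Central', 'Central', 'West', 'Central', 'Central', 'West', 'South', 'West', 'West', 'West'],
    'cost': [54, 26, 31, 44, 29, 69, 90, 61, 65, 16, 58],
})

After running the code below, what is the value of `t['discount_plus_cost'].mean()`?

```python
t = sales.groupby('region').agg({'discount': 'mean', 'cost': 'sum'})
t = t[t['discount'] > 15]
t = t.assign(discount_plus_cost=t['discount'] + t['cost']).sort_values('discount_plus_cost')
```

group by region: mean(discount), sum(cost):
         discount  cost
region                 
Central      17.5   155
South         1.0    61
West         15.5   327
filter rows where discount > 15:
         discount  cost
region                 
Central      17.5   155
West         15.5   327
add column discount_plus_cost = t['discount'] + t['cost']:
         discount  cost  discount_plus_cost
region                                     
Central      17.5   155               172.5
West         15.5   327               342.5
sort by discount_plus_cost:
         discount  cost  discount_plus_cost
region                                     
Central      17.5   155               172.5
West         15.5   327               342.5

257.5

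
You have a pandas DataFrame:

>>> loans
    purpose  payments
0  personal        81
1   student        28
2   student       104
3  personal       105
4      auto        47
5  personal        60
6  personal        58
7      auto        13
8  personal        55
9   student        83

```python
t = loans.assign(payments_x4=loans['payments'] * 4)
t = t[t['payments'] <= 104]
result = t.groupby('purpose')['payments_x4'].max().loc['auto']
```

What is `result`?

188

add column payments_x4 = loans['payments'] * 4:
    purpose  payments  payments_x4
0  personal        81          324
1   student        28          112
2   student       104          416
3  personal       105          420
4      auto        47          188
5  personal        60          240
6  personal        58          232
7      auto        13           52
8  personal        55          220
9   student        83          332
filter rows where payments <= 104:
    purpose  payments  payments_x4
0  personal        81          324
1   student        28          112
2   student       104          416
4      auto        47          188
5  personal        60          240
6  personal        58          232
7      auto        13           52
8  personal        55          220
9   student        83          332
group by purpose, max of payments_x4:
purpose
auto        188
personal    324
student     416
Name: payments_x4, dtype: int64
Then the value at index 'auto': 188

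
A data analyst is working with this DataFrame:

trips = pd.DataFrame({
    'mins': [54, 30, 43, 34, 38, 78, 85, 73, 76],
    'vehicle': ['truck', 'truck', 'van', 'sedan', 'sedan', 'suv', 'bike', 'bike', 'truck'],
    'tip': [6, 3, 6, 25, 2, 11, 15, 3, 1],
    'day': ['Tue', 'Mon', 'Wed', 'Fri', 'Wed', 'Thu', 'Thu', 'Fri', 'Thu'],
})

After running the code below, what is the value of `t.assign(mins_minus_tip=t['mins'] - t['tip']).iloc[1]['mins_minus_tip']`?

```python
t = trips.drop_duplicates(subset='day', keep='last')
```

27

drop duplicate day (keep=last):
   mins vehicle  tip  day
0    54   truck    6  Tue
1    30   truck    3  Mon
4    38   sedan    2  Wed
7    73    bike    3  Fri
8    76   truck    1  Thu
add column mins_minus_tip = t['mins'] - t['tip']:
   mins vehicle  tip  day  mins_minus_tip
0    54   truck    6  Tue              48
1    30   truck    3  Mon              27
4    38   sedan    2  Wed              36
7    73    bike    3  Fri              70
8    76   truck    1  Thu              75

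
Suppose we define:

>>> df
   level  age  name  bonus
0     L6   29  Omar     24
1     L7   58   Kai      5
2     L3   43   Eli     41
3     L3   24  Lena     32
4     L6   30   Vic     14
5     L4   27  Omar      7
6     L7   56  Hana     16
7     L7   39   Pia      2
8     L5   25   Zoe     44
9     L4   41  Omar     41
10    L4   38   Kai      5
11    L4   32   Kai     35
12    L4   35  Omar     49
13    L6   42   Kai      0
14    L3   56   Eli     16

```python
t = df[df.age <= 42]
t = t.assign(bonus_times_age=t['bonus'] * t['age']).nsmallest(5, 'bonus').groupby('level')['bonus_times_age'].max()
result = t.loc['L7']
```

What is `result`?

78

filter rows where age <= 42:
   level  age  name  bonus
0     L6   29  Omar     24
3     L3   24  Lena     32
4     L6   30   Vic     14
5     L4   27  Omar      7
7     L7   39   Pia      2
8     L5   25   Zoe     44
9     L4   41  Omar     41
10    L4   38   Kai      5
11    L4   32   Kai     35
12    L4   35  Omar     49
13    L6   42   Kai      0
add column bonus_times_age = t['bonus'] * t['age']:
   level  age  name  bonus  bonus_times_age
0     L6   29  Omar     24              696
3     L3   24  Lena     32              768
4     L6   30   Vic     14              420
5     L4   27  Omar      7              189
7     L7   39   Pia      2               78
8     L5   25   Zoe     44             1100
9     L4   41  Omar     41             1681
10    L4   38   Kai      5              190
11    L4   32   Kai     35             1120
12    L4   35  Omar     49             1715
13    L6   42   Kai      0                0
take 5 rows with smallest bonus:
   level  age  name  bonus  bonus_times_age
13    L6   42   Kai      0                0
7     L7   39   Pia      2               78
10    L4   38   Kai      5              190
5     L4   27  Omar      7              189
4     L6   30   Vic     14              420
group by level, max of bonus_times_age:
level
L4    190
L6    420
L7     78
Name: bonus_times_age, dtype: int64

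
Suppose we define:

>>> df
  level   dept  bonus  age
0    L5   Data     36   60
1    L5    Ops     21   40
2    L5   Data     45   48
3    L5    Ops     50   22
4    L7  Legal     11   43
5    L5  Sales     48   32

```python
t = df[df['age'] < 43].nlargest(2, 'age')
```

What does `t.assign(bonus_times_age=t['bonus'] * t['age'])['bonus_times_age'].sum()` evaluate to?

2376

filter rows where age < 43:
  level   dept  bonus  age
1    L5    Ops     21   40
3    L5    Ops     50   22
5    L5  Sales     48   32
take 2 rows with largest age:
  level   dept  bonus  age
1    L5    Ops     21   40
5    L5  Sales     48   32
add column bonus_times_age = t['bonus'] * t['age']:
  level   dept  bonus  age  bonus_times_age
1    L5    Ops     21   40              840
5    L5  Sales     48   32             1536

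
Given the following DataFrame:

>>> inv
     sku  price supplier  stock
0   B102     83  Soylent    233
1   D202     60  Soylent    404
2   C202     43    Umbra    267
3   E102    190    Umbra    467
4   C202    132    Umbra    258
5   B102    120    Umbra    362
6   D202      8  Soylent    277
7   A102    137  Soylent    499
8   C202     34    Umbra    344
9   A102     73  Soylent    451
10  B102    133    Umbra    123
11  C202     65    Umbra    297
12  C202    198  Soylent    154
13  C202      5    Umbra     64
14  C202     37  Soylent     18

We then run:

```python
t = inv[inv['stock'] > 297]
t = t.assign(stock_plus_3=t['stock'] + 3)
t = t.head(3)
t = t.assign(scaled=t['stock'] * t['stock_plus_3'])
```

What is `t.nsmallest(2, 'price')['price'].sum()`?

180

filter rows where stock > 297:
    sku  price supplier  stock
1  D202     60  Soylent    404
3  E102    190    Umbra    467
5  B102    120    Umbra    362
7  A102    137  Soylent    499
8  C202     34    Umbra    344
9  A102     73  Soylent    451
add column stock_plus_3 = t['stock'] + 3:
    sku  price supplier  stock  stock_plus_3
1  D202     60  Soylent    404           407
3  E102    190    Umbra    467           470
5  B102    120    Umbra    362           365
7  A102    137  Soylent    499           502
8  C202     34    Umbra    344           347
9  A102     73  Soylent    451           454
take first 3 rows:
    sku  price supplier  stock  stock_plus_3
1  D202     60  Soylent    404           407
3  E102    190    Umbra    467           470
5  B102    120    Umbra    362           365
add column scaled = t['stock'] * t['stock_plus_3']:
    sku  price supplier  stock  stock_plus_3  scaled
1  D202     60  Soylent    404           407  164428
3  E102    190    Umbra    467           470  219490
5  B102    120    Umbra    362           365  132130
take 2 rows with smallest price:
    sku  price supplier  stock  stock_plus_3  scaled
1  D202     60  Soylent    404           407  164428
5  B102    120    Umbra    362           365  132130
Hence 180.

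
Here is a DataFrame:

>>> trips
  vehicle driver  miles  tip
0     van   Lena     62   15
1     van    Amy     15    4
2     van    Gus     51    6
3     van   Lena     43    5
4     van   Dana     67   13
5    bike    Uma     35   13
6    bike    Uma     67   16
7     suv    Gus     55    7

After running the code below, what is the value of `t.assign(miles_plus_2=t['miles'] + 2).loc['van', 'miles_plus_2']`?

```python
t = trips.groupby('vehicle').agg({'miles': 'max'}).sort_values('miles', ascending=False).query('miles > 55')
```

69

group by vehicle, max of miles:
         miles
vehicle       
bike        67
suv         55
van         67
sort by miles descending:
         miles
vehicle       
bike        67
van         67
suv         55
filter rows where miles > 55:
         miles
vehicle       
bike        67
van         67
add column miles_plus_2 = t['miles'] + 2:
         miles  miles_plus_2
vehicle                     
bike        67            69
van         67            69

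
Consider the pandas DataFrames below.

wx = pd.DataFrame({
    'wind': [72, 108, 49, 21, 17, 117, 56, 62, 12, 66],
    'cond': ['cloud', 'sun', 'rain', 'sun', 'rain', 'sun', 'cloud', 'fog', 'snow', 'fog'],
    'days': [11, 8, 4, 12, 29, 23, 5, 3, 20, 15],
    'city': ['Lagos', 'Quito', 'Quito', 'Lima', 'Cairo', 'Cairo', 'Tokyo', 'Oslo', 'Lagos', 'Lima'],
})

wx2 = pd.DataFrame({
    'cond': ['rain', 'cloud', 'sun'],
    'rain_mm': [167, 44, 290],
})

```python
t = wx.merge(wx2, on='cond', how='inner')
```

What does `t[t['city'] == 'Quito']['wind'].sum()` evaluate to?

157

merge on 'cond' (how='inner') → 7 rows:
   wind   cond  days   city  rain_mm
0    72  cloud    11  Lagos       44
1   108    sun     8  Quito      290
2    49   rain     4  Quito      167
3    21    sun    12   Lima      290
4    17   rain    29  Cairo      167
5   117    sun    23  Cairo      290
6    56  cloud     5  Tokyo       44
filter rows where city == 'Quito':
   wind  cond  days   city  rain_mm
1   108   sun     8  Quito      290
2    49  rain     4  Quito      167
sum of column 'wind' → 157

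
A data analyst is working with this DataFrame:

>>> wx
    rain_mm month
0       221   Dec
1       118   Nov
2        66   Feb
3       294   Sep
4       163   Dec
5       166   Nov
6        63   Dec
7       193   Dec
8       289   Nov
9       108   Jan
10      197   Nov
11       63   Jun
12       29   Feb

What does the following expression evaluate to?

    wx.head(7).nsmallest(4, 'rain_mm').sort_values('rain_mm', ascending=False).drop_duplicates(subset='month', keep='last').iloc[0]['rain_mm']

118

take first 7 rows:
   rain_mm month
0      221   Dec
1      118   Nov
2       66   Feb
3      294   Sep
4      163   Dec
5      166   Nov
6       63   Dec
take 4 rows with smallest rain_mm:
   rain_mm month
6       63   Dec
2       66   Feb
1      118   Nov
4      163   Dec
sort by rain_mm descending:
   rain_mm month
4      163   Dec
1      118   Nov
2       66   Feb
6       63   Dec
drop duplicate month (keep=last):
   rain_mm month
1      118   Nov
2       66   Feb
6       63   Dec
Reading off the value at position 0, column 'rain_mm', we get 118.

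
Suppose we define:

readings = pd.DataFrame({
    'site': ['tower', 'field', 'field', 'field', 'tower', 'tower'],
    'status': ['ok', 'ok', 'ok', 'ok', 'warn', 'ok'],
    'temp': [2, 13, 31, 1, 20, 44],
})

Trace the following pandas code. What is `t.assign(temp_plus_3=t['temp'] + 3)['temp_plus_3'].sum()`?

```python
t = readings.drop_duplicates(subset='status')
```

28

drop duplicate status (keep=first):
    site status  temp
0  tower     ok     2
4  tower   warn    20
add column temp_plus_3 = t['temp'] + 3:
    site status  temp  temp_plus_3
0  tower     ok     2            5
4  tower   warn    20           23
Hence 28.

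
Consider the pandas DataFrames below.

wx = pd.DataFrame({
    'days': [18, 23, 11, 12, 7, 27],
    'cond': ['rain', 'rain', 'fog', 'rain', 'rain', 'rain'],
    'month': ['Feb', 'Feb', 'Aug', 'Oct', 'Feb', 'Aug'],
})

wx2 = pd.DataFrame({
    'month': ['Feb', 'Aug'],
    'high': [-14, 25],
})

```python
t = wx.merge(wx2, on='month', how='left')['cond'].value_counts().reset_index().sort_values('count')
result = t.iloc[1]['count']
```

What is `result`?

5

merge on 'month' (how='left') → 6 rows:
   days  cond month  high
0    18  rain   Feb -14.0
1    23  rain   Feb -14.0
2    11   fog   Aug  25.0
3    12  rain   Oct   NaN
4     7  rain   Feb -14.0
5    27  rain   Aug  25.0
value_counts of cond:
cond
rain    5
fog     1
Name: count, dtype: int64
reset_index():
   cond  count
0  rain      5
1   fog      1
sort by count:
   cond  count
1   fog      1
0  rain      5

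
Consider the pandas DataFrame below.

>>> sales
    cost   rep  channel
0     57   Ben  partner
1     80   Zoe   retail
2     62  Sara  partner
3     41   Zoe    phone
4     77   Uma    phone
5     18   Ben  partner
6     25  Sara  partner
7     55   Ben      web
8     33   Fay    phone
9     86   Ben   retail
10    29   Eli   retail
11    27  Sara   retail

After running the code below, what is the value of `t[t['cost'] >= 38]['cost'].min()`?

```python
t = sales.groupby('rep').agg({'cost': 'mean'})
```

38.0

group by rep, mean of cost:
      cost
rep       
Ben   54.0
Eli   29.0
Fay   33.0
Sara  38.0
Uma   77.0
Zoe   60.5
filter rows where cost >= 38:
      cost
rep       
Ben   54.0
Sara  38.0
Uma   77.0
Zoe   60.5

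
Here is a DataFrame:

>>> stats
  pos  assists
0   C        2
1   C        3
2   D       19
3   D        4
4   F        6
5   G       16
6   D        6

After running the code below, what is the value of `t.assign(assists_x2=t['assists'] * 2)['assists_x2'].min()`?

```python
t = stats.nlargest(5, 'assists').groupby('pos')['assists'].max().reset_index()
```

take 5 rows with largest assists:
  pos  assists
2   D       19
5   G       16
4   F        6
6   D        6
3   D        4
group by pos, max of assists:
pos
D    19
F     6
G    16
Name: assists, dtype: int64
reset_index():
  pos  assists
0   D       19
1   F        6
2   G       16
add column assists_x2 = t['assists'] * 2:
  pos  assists  assists_x2
0   D       19          38
1   F        6          12
2   G       16          32
Then the min of column 'assists_x2': 12

12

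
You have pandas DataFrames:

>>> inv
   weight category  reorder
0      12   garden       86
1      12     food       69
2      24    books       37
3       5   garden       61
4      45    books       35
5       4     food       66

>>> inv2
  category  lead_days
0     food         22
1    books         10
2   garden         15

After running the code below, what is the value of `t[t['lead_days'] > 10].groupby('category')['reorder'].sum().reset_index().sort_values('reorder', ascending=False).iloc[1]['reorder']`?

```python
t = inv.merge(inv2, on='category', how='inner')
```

merge on 'category' (how='inner') → 6 rows:
   weight category  reorder  lead_days
0      12   garden       86         15
1      12     food       69         22
2      24    books       37         10
3       5   garden       61         15
4      45    books       35         10
5       4     food       66         22
filter rows where lead_days > 10:
   weight category  reorder  lead_days
0      12   garden       86         15
1      12     food       69         22
3       5   garden       61         15
5       4     food       66         22
group by category, sum of reorder:
category
food      135
garden    147
Name: reorder, dtype: int64
reset_index():
  category  reorder
0     food      135
1   garden      147
sort by reorder descending:
  category  reorder
1   garden      147
0     food      135
Hence 135.

135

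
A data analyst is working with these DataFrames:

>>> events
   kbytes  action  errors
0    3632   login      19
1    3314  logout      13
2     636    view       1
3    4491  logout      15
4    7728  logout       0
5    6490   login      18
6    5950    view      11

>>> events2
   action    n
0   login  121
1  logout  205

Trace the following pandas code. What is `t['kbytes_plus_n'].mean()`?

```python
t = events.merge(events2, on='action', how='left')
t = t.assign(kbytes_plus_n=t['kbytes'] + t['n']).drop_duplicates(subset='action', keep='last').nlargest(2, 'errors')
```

6611.0

merge on 'action' (how='left') → 7 rows:
   kbytes  action  errors      n
0    3632   login      19  121.0
1    3314  logout      13  205.0
2     636    view       1    NaN
3    4491  logout      15  205.0
4    7728  logout       0  205.0
5    6490   login      18  121.0
6    5950    view      11    NaN
add column kbytes_plus_n = t['kbytes'] + t['n']:
   kbytes  action  errors      n  kbytes_plus_n
0    3632   login      19  121.0         3753.0
1    3314  logout      13  205.0         3519.0
2     636    view       1    NaN            NaN
3    4491  logout      15  205.0         4696.0
4    7728  logout       0  205.0         7933.0
5    6490   login      18  121.0         6611.0
6    5950    view      11    NaN            NaN
drop duplicate action (keep=last):
   kbytes  action  errors      n  kbytes_plus_n
4    7728  logout       0  205.0         7933.0
5    6490   login      18  121.0         6611.0
6    5950    view      11    NaN            NaN
take 2 rows with largest errors:
   kbytes action  errors      n  kbytes_plus_n
5    6490  login      18  121.0         6611.0
6    5950   view      11    NaN            NaN
mean of column 'kbytes_plus_n' → 6611.0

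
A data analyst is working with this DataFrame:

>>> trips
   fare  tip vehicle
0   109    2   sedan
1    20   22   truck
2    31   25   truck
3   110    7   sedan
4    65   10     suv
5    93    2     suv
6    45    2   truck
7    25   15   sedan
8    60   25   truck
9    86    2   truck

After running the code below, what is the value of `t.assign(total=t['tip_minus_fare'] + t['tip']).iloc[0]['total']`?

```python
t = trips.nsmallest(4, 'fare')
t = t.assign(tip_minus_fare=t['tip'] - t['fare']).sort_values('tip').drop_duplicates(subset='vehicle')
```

-41

take 4 rows with smallest fare:
   fare  tip vehicle
1    20   22   truck
7    25   15   sedan
2    31   25   truck
6    45    2   truck
add column tip_minus_fare = t['tip'] - t['fare']:
   fare  tip vehicle  tip_minus_fare
1    20   22   truck               2
7    25   15   sedan             -10
2    31   25   truck              -6
6    45    2   truck             -43
sort by tip:
   fare  tip vehicle  tip_minus_fare
6    45    2   truck             -43
7    25   15   sedan             -10
1    20   22   truck               2
2    31   25   truck              -6
drop duplicate vehicle (keep=first):
   fare  tip vehicle  tip_minus_fare
6    45    2   truck             -43
7    25   15   sedan             -10
add column total = t['tip_minus_fare'] + t['tip']:
   fare  tip vehicle  tip_minus_fare  total
6    45    2   truck             -43    -41
7    25   15   sedan             -10      5
Finally, value at position 0, column 'total' = -41.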